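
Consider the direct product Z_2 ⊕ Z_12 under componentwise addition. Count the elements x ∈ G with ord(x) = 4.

4

An element (a,b) has order lcm(ord(a), ord(b)); count pairs with lcm equal to 4.
Enumerating gives 4 such elements.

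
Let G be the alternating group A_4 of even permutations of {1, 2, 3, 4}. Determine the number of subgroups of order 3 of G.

|G| = 12 and 3 | 12, so subgroups of order 3 are possible by Lagrange.
The subgroups of order 3 are: {e, (1 2 3), (1 3 2)}; {e, (1 2 4), (1 4 2)}; {e, (1 3 4), (1 4 3)}; {e, (2 3 4), (2 4 3)}.
So G has 4 subgroups of order 3.

4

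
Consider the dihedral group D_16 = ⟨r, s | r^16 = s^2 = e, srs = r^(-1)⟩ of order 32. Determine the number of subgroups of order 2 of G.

|G| = 32 and 2 | 32, so subgroups of order 2 are possible by Lagrange.
The subgroups of order 2 are: {e, r^10s}; {e, r^11s}; {e, r^12s}; {e, r^13s}; … (17 in all).
So G has 17 subgroups of order 2.

17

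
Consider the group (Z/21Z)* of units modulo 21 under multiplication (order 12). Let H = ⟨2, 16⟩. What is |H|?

|⟨2⟩| = 6 and |⟨16⟩| = 3, so |H| is a multiple of lcm(6, 3) = 6 and divides |G| = 12.
Closing under the operation: H = {1, 2, 4, 8, 11, 16}, so |H| = 6.

6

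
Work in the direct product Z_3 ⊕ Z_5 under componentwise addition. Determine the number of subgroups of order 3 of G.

1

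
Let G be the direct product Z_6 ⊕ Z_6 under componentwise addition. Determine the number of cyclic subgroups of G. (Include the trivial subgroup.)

20

Group the elements of G by the cyclic subgroup they generate; each cyclic subgroup of order d accounts for φ(d) elements.
Cyclic subgroups by order — order 1: 1; order 2: 3; order 3: 4; order 6: 12.
Total: 20.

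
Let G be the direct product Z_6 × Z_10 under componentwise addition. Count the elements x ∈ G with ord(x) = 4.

0

An element (a,b) has order lcm(ord(a), ord(b)); count pairs with lcm equal to 4.
Enumerating gives 0 such elements.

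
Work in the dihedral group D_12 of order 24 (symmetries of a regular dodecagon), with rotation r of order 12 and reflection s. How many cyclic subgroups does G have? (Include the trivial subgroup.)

18

Each element a generates a cyclic subgroup ⟨a⟩; distinct elements may generate the same one (a cyclic group of order d has φ(d) generators).
Cyclic subgroups by order — order 1: 1; order 2: 13; order 3: 1; order 4: 1; order 6: 1; order 12: 1.
Total: 18.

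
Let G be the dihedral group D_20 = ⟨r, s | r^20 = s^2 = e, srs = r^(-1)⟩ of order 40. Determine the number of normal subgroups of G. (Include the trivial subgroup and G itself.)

9

G has 48 subgroups. Checking conjugation-invariance by order — order 1: 1/1 normal; order 2: 1/21 normal; order 4: 1/11 normal; order 5: 1/1 normal; order 8: 0/5 normal; order 10: 1/5 normal; order 20: 3/3 normal; order 40: 1/1 normal.
Total normal subgroups: 9.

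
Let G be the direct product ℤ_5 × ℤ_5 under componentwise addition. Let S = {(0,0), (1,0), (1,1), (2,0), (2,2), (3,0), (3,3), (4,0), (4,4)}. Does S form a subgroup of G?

No

|S| = 9 does not divide |G| = 25, so by Lagrange S is not a subgroup.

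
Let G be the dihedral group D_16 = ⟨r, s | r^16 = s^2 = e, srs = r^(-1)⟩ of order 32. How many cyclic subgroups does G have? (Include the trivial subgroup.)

21

Group the elements of G by the cyclic subgroup they generate; each cyclic subgroup of order d accounts for φ(d) elements.
Cyclic subgroups by order — order 1: 1; order 2: 17; order 4: 1; order 8: 1; order 16: 1.
Total: 21.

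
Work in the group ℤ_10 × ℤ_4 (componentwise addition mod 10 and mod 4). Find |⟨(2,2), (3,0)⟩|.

20

|⟨(2,2)⟩| = 10 and |⟨(3,0)⟩| = 10, so |H| is a multiple of lcm(10, 10) = 10 and divides |G| = 40.
Closing under the operation: H = {(0,0), (0,2), (1,0), (1,2), (2,0), (2,2), (3,0), (3,2), (4,0), (4,2), (5,0), (5,2), (6,0), (6,2), (7,0), (7,2), (8,0), (8,2), (9,0), (9,2)}, so |H| = 20.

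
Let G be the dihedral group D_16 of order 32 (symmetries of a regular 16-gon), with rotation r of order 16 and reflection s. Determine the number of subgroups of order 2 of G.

|G| = 32 and 2 | 32, so subgroups of order 2 are possible by Lagrange.
The subgroups of order 2 are: {e, r^10s}; {e, r^11s}; {e, r^12s}; {e, r^13s}; … (17 in all).
So G has 17 subgroups of order 2.

17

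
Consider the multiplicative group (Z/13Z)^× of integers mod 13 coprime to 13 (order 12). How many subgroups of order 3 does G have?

|G| = 12 and 3 | 12, so subgroups of order 3 are possible by Lagrange.
The subgroups of order 3 are: {1, 3, 9}.
So G has 1 subgroup of order 3.

1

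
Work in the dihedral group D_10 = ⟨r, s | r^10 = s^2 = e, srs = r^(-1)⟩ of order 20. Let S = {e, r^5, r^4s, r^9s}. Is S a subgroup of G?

|S| = 4 divides |G| = 20, consistent with Lagrange.
S contains the identity, every element's inverse is in S, and S is closed under ·: it is a subgroup.

Yes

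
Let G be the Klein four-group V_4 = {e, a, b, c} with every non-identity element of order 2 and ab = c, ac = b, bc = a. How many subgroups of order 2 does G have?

3

|G| = 4 and 2 | 4, so subgroups of order 2 are possible by Lagrange.
The subgroups of order 2 are: {e, a}; {e, b}; {e, c}.
So G has 3 subgroups of order 2.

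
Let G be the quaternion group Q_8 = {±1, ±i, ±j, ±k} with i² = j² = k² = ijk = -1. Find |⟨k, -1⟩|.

4

|⟨k⟩| = 4 and |⟨-1⟩| = 2, so |H| is a multiple of lcm(4, 2) = 4 and divides |G| = 8.
Closing under the operation: H = {1, -1, k, -k}, so |H| = 4.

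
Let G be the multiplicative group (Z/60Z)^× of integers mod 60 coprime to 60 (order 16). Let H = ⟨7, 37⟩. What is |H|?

8

|⟨7⟩| = 4 and |⟨37⟩| = 4, so |H| is a multiple of lcm(4, 4) = 4 and divides |G| = 16.
Closing under the operation: H = {1, 7, 13, 19, 31, 37, 43, 49}, so |H| = 8.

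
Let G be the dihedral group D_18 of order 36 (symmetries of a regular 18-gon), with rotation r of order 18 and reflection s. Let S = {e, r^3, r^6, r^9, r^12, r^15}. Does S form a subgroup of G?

Yes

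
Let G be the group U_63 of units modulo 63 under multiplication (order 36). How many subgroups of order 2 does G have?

3

|G| = 36 and 2 | 36, so subgroups of order 2 are possible by Lagrange.
The subgroups of order 2 are: {1, 55}; {1, 62}; {1, 8}.
So G has 3 subgroups of order 2.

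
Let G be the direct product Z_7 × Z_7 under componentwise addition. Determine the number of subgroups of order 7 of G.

8

|G| = 49 and 7 | 49, so subgroups of order 7 are possible by Lagrange.
The subgroups of order 7 are: {(0,0), (0,1), (0,2), (0,3), (0,4), (0,5), (0,6)}; {(0,0), (1,0), (2,0), (3,0), (4,0), (5,0), (6,0)}; {(0,0), (1,1), (2,2), (3,3), (4,4), (5,5), (6,6)}; {(0,0), (1,2), (2,4), (3,6), (4,1), (5,3), (6,5)}; … (8 in all).
So G has 8 subgroups of order 7.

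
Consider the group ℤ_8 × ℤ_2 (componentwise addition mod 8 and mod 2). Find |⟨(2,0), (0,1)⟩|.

|⟨(2,0)⟩| = 4 and |⟨(0,1)⟩| = 2, so |H| is a multiple of lcm(4, 2) = 4 and divides |G| = 16.
Closing under the operation: H = {(0,0), (0,1), (2,0), (2,1), (4,0), (4,1), (6,0), (6,1)}, so |H| = 8.

8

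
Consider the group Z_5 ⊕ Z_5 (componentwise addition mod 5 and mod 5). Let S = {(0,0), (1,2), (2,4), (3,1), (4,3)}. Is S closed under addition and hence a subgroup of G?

|S| = 5 divides |G| = 25, consistent with Lagrange.
S contains the identity, every element's inverse is in S, and S is closed under +: it is a subgroup.
In fact S = ⟨(4,3)⟩.

Yes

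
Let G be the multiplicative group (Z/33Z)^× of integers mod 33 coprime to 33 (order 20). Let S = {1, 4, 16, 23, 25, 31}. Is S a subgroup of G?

|S| = 6 does not divide |G| = 20, so by Lagrange S is not a subgroup.

No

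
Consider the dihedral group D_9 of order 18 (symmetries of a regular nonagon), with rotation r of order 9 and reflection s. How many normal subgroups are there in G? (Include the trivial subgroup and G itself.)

4

G has 16 subgroups. Checking conjugation-invariance by order — order 1: 1/1 normal; order 2: 0/9 normal; order 3: 1/1 normal; order 6: 0/3 normal; order 9: 1/1 normal; order 18: 1/1 normal.
Total normal subgroups: 4.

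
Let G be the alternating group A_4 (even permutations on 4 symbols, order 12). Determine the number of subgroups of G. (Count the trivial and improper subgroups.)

|G| = 12, so by Lagrange every subgroup order divides 12. Divisors: 1, 2, 3, 4, 6, 12.
Subgroups by order — order 1: 1; order 2: 3; order 3: 4; order 4: 1; order 6: 0; order 12: 1.
Total: 1 + 3 + 4 + 1 + 0 + 1 = 10.

10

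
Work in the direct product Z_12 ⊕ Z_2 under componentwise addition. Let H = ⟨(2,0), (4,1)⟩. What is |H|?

|⟨(2,0)⟩| = 6 and |⟨(4,1)⟩| = 6, so |H| is a multiple of lcm(6, 6) = 6 and divides |G| = 24.
Closing under the operation: H = {(0,0), (0,1), (2,0), (2,1), (4,0), (4,1), (6,0), (6,1), (8,0), (8,1), (10,0), (10,1)}, so |H| = 12.

12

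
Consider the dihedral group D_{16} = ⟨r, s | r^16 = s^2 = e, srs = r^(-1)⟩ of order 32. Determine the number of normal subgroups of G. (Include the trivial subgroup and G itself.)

8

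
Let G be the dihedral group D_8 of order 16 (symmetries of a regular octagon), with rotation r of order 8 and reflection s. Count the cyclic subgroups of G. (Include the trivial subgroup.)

12

Group the elements of G by the cyclic subgroup they generate; each cyclic subgroup of order d accounts for φ(d) elements.
Cyclic subgroups by order — order 1: 1; order 2: 9; order 4: 1; order 8: 1.
Total: 12.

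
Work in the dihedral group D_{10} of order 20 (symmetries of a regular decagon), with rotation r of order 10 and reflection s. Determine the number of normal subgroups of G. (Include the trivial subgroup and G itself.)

7

G has 22 subgroups. Checking conjugation-invariance by order — order 1: 1/1 normal; order 2: 1/11 normal; order 4: 0/5 normal; order 5: 1/1 normal; order 10: 3/3 normal; order 20: 1/1 normal.
Total normal subgroups: 7.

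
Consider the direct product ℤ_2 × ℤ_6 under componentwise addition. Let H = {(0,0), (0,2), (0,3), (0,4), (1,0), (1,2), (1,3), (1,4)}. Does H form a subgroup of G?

|H| = 8 does not divide |G| = 12, so by Lagrange H is not a subgroup.

No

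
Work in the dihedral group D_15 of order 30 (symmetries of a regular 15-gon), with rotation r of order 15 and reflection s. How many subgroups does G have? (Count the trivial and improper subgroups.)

|G| = 30, so by Lagrange every subgroup order divides 30. Divisors: 1, 2, 3, 5, 6, 10, 15, 30.
Subgroups by order — order 1: 1; order 2: 15; order 3: 1; order 5: 1; order 6: 5; order 10: 3; order 15: 1; order 30: 1.
Total: 1 + 15 + 1 + 1 + 5 + 3 + 1 + 1 = 28.

28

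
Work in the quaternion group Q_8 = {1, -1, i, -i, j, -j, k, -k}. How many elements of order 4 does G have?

6

The elements of order 4 are: i, -i, j, -j, k, -k.
That's 6.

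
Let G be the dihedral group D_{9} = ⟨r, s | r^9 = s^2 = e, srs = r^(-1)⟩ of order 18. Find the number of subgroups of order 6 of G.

3

|G| = 18 and 6 | 18, so subgroups of order 6 are possible by Lagrange.
The subgroups of order 6 are: {e, r^3, r^6, r^2s, r^5s, r^8s}; {e, r^3, r^6, s, r^3s, r^6s}; {e, r^3, r^6, rs, r^4s, r^7s}.
So G has 3 subgroups of order 6.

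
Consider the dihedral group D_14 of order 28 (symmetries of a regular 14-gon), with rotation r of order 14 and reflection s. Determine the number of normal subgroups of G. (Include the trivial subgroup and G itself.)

7

G has 28 subgroups. Checking conjugation-invariance by order — order 1: 1/1 normal; order 2: 1/15 normal; order 4: 0/7 normal; order 7: 1/1 normal; order 14: 3/3 normal; order 28: 1/1 normal.
Total normal subgroups: 7.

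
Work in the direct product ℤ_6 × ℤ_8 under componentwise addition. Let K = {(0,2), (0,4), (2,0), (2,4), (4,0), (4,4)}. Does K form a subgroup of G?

No

The identity (0,0) ∉ K, so K is not a subgroup.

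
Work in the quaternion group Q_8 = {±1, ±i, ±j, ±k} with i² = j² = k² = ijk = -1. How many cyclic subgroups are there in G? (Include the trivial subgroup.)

5

Group the elements of G by the cyclic subgroup they generate; each cyclic subgroup of order d accounts for φ(d) elements.
Cyclic subgroups by order — order 1: 1; order 2: 1; order 4: 3.
Total: 5.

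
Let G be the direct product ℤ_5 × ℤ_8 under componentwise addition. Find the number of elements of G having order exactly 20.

8

An element (a,b) has order lcm(ord(a), ord(b)); count pairs with lcm equal to 20.
Enumerating gives 8 such elements.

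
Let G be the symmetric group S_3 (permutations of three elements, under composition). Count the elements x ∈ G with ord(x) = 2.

3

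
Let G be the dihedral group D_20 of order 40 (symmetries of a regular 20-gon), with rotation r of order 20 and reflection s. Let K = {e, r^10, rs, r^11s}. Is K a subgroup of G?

Yes

|K| = 4 divides |G| = 40, consistent with Lagrange.
K contains the identity, every element's inverse is in K, and K is closed under ·: it is a subgroup.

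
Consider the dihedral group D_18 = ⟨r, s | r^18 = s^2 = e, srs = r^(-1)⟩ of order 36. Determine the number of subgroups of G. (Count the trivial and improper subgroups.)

45

|G| = 36, so by Lagrange every subgroup order divides 36. Divisors: 1, 2, 3, 4, 6, 9, 12, 18, 36.
Subgroups by order — order 1: 1; order 2: 19; order 3: 1; order 4: 9; order 6: 7; order 9: 1; order 12: 3; order 18: 3; order 36: 1.
Total: 1 + 19 + 1 + 9 + 7 + 1 + 3 + 3 + 1 = 45.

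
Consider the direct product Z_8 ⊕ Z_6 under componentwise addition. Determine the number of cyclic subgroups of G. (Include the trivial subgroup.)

Group the elements of G by the cyclic subgroup they generate; each cyclic subgroup of order d accounts for φ(d) elements.
Cyclic subgroups by order — order 1: 1; order 2: 3; order 3: 1; order 4: 2; order 6: 3; order 8: 2; order 12: 2; order 24: 2.
Total: 16.

16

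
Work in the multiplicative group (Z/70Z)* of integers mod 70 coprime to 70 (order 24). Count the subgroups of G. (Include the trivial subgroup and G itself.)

|G| = 24, so by Lagrange every subgroup order divides 24. Divisors: 1, 2, 3, 4, 6, 8, 12, 24.
Subgroups by order — order 1: 1; order 2: 3; order 3: 1; order 4: 3; order 6: 3; order 8: 1; order 12: 3; order 24: 1.
Total: 1 + 3 + 1 + 3 + 3 + 1 + 3 + 1 = 16.

16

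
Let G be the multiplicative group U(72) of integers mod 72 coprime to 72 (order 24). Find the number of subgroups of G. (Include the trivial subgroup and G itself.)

|G| = 24, so by Lagrange every subgroup order divides 24. Divisors: 1, 2, 3, 4, 6, 8, 12, 24.
Subgroups by order — order 1: 1; order 2: 7; order 3: 1; order 4: 7; order 6: 7; order 8: 1; order 12: 7; order 24: 1.
Total: 1 + 7 + 1 + 7 + 7 + 1 + 7 + 1 = 32.

32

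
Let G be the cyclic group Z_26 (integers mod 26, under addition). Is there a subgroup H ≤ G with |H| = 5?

No

5 does not divide |G| = 26, so by Lagrange no subgroup of order 5 exists.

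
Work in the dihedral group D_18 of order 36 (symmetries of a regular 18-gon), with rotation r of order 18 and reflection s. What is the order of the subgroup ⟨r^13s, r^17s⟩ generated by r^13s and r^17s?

18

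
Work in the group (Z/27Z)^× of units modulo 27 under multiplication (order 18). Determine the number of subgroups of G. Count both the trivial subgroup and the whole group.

6

|G| = 18, so by Lagrange every subgroup order divides 18. Divisors: 1, 2, 3, 6, 9, 18.
Subgroups by order — order 1: 1; order 2: 1; order 3: 1; order 6: 1; order 9: 1; order 18: 1.
Total: 1 + 1 + 1 + 1 + 1 + 1 = 6.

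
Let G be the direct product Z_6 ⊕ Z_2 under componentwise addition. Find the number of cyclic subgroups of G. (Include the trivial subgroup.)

A cyclic subgroup of order d is generated by each of its φ(d) elements of order d, so the cyclic subgroups of order d number (#elements of order d)/φ(d).
Cyclic subgroups by order — order 1: 1; order 2: 3; order 3: 1; order 6: 3.
Total: 8.

8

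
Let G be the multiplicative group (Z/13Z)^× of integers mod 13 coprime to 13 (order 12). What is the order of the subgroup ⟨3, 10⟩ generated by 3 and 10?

6

|⟨3⟩| = 3 and |⟨10⟩| = 6, so |H| is a multiple of lcm(3, 6) = 6 and divides |G| = 12.
Closing under the operation: H = {1, 3, 4, 9, 10, 12}, so |H| = 6.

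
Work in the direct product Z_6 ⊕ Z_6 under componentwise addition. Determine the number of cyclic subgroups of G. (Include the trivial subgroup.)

A cyclic subgroup of order d is generated by each of its φ(d) elements of order d, so the cyclic subgroups of order d number (#elements of order d)/φ(d).
Cyclic subgroups by order — order 1: 1; order 2: 3; order 3: 4; order 6: 12.
Total: 20.

20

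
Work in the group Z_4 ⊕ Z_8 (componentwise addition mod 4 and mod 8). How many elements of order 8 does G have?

An element (a,b) has order lcm(ord(a), ord(b)); count pairs with lcm equal to 8.
Enumerating gives 16 such elements.

16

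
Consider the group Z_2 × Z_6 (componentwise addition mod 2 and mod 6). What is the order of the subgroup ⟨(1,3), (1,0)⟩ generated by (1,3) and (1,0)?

4

|⟨(1,3)⟩| = 2 and |⟨(1,0)⟩| = 2, so |H| is a multiple of lcm(2, 2) = 2 and divides |G| = 12.
Closing under the operation: H = {(0,0), (0,3), (1,0), (1,3)}, so |H| = 4.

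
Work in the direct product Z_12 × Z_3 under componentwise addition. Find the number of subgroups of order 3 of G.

|G| = 36 and 3 | 36, so subgroups of order 3 are possible by Lagrange.
The subgroups of order 3 are: {(0,0), (0,1), (0,2)}; {(0,0), (4,0), (8,0)}; {(0,0), (4,1), (8,2)}; {(0,0), (4,2), (8,1)}.
So G has 4 subgroups of order 3.

4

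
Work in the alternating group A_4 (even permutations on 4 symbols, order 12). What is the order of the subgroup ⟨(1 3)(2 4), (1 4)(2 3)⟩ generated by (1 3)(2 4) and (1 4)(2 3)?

4

|⟨(1 3)(2 4)⟩| = 2 and |⟨(1 4)(2 3)⟩| = 2, so |H| is a multiple of lcm(2, 2) = 2 and divides |G| = 12.
Closing under the operation: H = {e, (1 2)(3 4), (1 3)(2 4), (1 4)(2 3)}, so |H| = 4.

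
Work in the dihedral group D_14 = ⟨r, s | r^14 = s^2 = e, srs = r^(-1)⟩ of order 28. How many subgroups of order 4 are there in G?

|G| = 28 and 4 | 28, so subgroups of order 4 are possible by Lagrange.
The subgroups of order 4 are: {e, r^7, r^3s, r^10s}; {e, r^7, r^4s, r^11s}; {e, r^7, r^5s, r^12s}; {e, r^7, r^6s, r^13s}; … (7 in all).
So G has 7 subgroups of order 4.

7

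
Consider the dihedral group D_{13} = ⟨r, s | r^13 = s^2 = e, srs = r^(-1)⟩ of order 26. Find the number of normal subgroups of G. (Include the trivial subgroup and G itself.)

G has 16 subgroups. Checking conjugation-invariance by order — order 1: 1/1 normal; order 2: 0/13 normal; order 13: 1/1 normal; order 26: 1/1 normal.
Total normal subgroups: 3.

3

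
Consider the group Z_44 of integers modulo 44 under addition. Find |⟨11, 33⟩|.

4

|⟨11⟩| = 4 and |⟨33⟩| = 4, so |H| is a multiple of lcm(4, 4) = 4 and divides |G| = 44.
Closing under the operation: H = {0, 11, 22, 33}, so |H| = 4.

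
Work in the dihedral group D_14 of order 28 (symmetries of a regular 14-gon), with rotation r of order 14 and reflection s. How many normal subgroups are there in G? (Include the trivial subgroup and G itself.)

G has 28 subgroups. Checking conjugation-invariance by order — order 1: 1/1 normal; order 2: 1/15 normal; order 4: 0/7 normal; order 7: 1/1 normal; order 14: 3/3 normal; order 28: 1/1 normal.
Total normal subgroups: 7.

7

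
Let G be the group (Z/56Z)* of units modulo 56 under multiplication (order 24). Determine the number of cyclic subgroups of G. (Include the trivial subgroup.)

Each element a generates a cyclic subgroup ⟨a⟩; distinct elements may generate the same one (a cyclic group of order d has φ(d) generators).
Cyclic subgroups by order — order 1: 1; order 2: 7; order 3: 1; order 6: 7.
Total: 16.

16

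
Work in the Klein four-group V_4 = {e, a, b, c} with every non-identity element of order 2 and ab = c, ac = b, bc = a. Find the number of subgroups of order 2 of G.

3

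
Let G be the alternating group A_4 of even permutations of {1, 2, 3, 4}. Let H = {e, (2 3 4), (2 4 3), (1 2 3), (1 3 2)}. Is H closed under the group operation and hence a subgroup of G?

No

|H| = 5 does not divide |G| = 12, so by Lagrange H is not a subgroup.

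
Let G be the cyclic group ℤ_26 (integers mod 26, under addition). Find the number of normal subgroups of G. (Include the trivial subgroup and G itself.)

G is abelian, so every subgroup is normal.
G has 4 subgroups in total, hence 4 normal subgroups.

4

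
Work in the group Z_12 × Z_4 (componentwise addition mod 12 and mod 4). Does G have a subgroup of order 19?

No

19 does not divide |G| = 48, so by Lagrange no subgroup of order 19 exists.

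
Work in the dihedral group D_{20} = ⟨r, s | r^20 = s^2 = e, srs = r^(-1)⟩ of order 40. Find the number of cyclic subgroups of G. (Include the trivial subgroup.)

26

Group the elements of G by the cyclic subgroup they generate; each cyclic subgroup of order d accounts for φ(d) elements.
Cyclic subgroups by order — order 1: 1; order 2: 21; order 4: 1; order 5: 1; order 10: 1; order 20: 1.
Total: 26.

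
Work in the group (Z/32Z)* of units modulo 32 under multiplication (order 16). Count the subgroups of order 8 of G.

3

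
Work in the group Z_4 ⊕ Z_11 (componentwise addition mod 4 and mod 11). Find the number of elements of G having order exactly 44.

20

An element (a,b) has order lcm(ord(a), ord(b)); count pairs with lcm equal to 44.
Enumerating gives 20 such elements.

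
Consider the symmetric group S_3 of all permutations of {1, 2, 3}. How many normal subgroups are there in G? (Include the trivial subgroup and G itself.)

3

G has 6 subgroups. Checking conjugation-invariance by order — order 1: 1/1 normal; order 2: 0/3 normal; order 3: 1/1 normal; order 6: 1/1 normal.
Total normal subgroups: 3.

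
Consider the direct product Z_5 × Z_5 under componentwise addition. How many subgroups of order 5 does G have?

6

|G| = 25 and 5 | 25, so subgroups of order 5 are possible by Lagrange.
The subgroups of order 5 are: {(0,0), (0,1), (0,2), (0,3), (0,4)}; {(0,0), (1,0), (2,0), (3,0), (4,0)}; {(0,0), (1,1), (2,2), (3,3), (4,4)}; {(0,0), (1,2), (2,4), (3,1), (4,3)}; … (6 in all).
So G has 6 subgroups of order 5.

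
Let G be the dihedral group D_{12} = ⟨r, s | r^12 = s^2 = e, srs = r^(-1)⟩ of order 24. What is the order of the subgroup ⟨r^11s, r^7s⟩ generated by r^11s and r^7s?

|⟨r^11s⟩| = 2 and |⟨r^7s⟩| = 2, so |H| is a multiple of lcm(2, 2) = 2 and divides |G| = 24.
Closing under the operation: H = {e, r^4, r^8, r^3s, r^7s, r^11s}, so |H| = 6.

6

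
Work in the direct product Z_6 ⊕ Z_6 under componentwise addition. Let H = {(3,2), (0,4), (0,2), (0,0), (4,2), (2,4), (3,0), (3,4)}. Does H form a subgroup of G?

No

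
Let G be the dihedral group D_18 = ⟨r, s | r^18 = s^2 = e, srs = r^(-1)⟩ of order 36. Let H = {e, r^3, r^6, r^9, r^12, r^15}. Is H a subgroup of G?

Yes

|H| = 6 divides |G| = 36, consistent with Lagrange.
H contains the identity, every element's inverse is in H, and H is closed under ·: it is a subgroup.
In fact H = ⟨r^15⟩.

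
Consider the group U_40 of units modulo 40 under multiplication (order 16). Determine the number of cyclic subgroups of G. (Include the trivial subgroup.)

Group the elements of G by the cyclic subgroup they generate; each cyclic subgroup of order d accounts for φ(d) elements.
Cyclic subgroups by order — order 1: 1; order 2: 7; order 4: 4.
Total: 12.

12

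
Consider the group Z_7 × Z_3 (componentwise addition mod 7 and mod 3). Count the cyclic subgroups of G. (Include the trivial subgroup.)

Each element a generates a cyclic subgroup ⟨a⟩; distinct elements may generate the same one (a cyclic group of order d has φ(d) generators).
Cyclic subgroups by order — order 1: 1; order 3: 1; order 7: 1; order 21: 1.
Total: 4.

4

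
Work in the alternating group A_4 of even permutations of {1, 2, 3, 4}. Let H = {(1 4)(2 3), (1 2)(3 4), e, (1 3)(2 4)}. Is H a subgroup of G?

Yes

|H| = 4 divides |G| = 12, consistent with Lagrange.
H contains the identity, every element's inverse is in H, and H is closed under ∘: it is a subgroup.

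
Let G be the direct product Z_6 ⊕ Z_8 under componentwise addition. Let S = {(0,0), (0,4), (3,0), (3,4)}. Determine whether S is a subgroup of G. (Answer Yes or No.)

Yes

|S| = 4 divides |G| = 48, consistent with Lagrange.
S contains the identity, every element's inverse is in S, and S is closed under +: it is a subgroup.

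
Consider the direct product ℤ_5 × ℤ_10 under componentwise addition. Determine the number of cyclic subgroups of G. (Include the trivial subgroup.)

Group the elements of G by the cyclic subgroup they generate; each cyclic subgroup of order d accounts for φ(d) elements.
Cyclic subgroups by order — order 1: 1; order 2: 1; order 5: 6; order 10: 6.
Total: 14.

14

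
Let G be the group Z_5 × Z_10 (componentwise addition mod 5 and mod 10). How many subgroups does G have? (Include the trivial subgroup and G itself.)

|G| = 50, so by Lagrange every subgroup order divides 50. Divisors: 1, 2, 5, 10, 25, 50.
Subgroups by order — order 1: 1; order 2: 1; order 5: 6; order 10: 6; order 25: 1; order 50: 1.
Total: 1 + 1 + 6 + 6 + 1 + 1 = 16.

16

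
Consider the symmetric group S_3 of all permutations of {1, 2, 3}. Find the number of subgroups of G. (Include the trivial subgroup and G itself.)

|G| = 6, so by Lagrange every subgroup order divides 6. Divisors: 1, 2, 3, 6.
Subgroups by order — order 1: 1; order 2: 3; order 3: 1; order 6: 1.
Total: 1 + 3 + 1 + 1 = 6.

6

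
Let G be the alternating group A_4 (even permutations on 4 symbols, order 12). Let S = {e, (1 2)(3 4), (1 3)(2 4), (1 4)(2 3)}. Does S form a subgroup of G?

Yes

|S| = 4 divides |G| = 12, consistent with Lagrange.
S contains the identity, every element's inverse is in S, and S is closed under ∘: it is a subgroup.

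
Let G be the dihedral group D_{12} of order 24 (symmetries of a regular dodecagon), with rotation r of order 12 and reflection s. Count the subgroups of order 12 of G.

|G| = 24 and 12 | 24, so subgroups of order 12 are possible by Lagrange.
The subgroups of order 12 are: {e, r, r^2, r^3, r^4, r^5, r^6, r^7, r^8, r^9, r^10, r^11}; {e, r^2, r^4, r^6, r^8, r^10, s, r^2s, r^4s, r^6s, r^8s, r^10s}; {e, r^2, r^4, r^6, r^8, r^10, rs, r^3s, r^5s, r^7s, r^9s, r^11s}.
So G has 3 subgroups of order 12.

3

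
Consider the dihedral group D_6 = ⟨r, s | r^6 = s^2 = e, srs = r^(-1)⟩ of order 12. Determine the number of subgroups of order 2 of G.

|G| = 12 and 2 | 12, so subgroups of order 2 are possible by Lagrange.
The subgroups of order 2 are: {e, r^2s}; {e, r^3}; {e, r^3s}; {e, r^4s}; … (7 in all).
So G has 7 subgroups of order 2.

7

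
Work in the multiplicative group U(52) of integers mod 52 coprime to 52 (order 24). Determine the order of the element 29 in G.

Compute successive powers of 29 mod 52: 29, 9, 1; 29^3 ≡ 1 (mod 52).
So |⟨29⟩| = 3.

3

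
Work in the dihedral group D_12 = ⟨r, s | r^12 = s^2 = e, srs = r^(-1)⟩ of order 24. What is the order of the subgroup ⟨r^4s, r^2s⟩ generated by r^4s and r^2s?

|⟨r^4s⟩| = 2 and |⟨r^2s⟩| = 2, so |H| is a multiple of lcm(2, 2) = 2 and divides |G| = 24.
Closing under the operation: H = {e, r^2, r^4, r^6, r^8, r^10, s, r^2s, r^4s, r^6s, r^8s, r^10s}, so |H| = 12.

12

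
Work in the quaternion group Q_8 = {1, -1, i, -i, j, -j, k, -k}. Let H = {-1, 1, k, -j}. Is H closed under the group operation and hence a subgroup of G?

k ∈ H but its inverse -k ∉ H, so H is not a subgroup.

No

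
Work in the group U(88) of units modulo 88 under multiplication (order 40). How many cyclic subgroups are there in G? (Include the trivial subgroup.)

16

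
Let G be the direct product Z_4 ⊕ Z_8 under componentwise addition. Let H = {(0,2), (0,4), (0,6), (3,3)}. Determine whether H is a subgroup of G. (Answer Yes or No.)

No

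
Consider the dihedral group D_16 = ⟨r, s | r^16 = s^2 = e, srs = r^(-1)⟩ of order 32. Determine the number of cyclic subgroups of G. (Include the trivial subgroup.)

21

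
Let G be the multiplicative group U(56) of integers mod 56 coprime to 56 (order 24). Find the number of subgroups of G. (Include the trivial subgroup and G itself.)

|G| = 24, so by Lagrange every subgroup order divides 24. Divisors: 1, 2, 3, 4, 6, 8, 12, 24.
Subgroups by order — order 1: 1; order 2: 7; order 3: 1; order 4: 7; order 6: 7; order 8: 1; order 12: 7; order 24: 1.
Total: 1 + 7 + 1 + 7 + 7 + 1 + 7 + 1 = 32.

32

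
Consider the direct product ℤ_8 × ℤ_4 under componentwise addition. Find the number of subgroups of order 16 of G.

3

|G| = 32 and 16 | 32, so subgroups of order 16 are possible by Lagrange.
The subgroups of order 16 are: {(0,0), (0,1), (0,2), (0,3), (2,0), (2,1), (2,2), (2,3), (4,0), (4,1), (4,2), (4,3), (6,0), (6,1), (6,2), (6,3)}; {(0,0), (0,2), (1,0), (1,2), (2,0), (2,2), (3,0), (3,2), (4,0), (4,2), (5,0), (5,2), (6,0), (6,2), (7,0), (7,2)}; {(0,0), (0,2), (1,1), (1,3), (2,0), (2,2), (3,1), (3,3), (4,0), (4,2), (5,1), (5,3), (6,0), (6,2), (7,1), (7,3)}.
So G has 3 subgroups of order 16.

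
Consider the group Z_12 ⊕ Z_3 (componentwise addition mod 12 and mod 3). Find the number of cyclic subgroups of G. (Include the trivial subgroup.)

15

Each element a generates a cyclic subgroup ⟨a⟩; distinct elements may generate the same one (a cyclic group of order d has φ(d) generators).
Cyclic subgroups by order — order 1: 1; order 2: 1; order 3: 4; order 4: 1; order 6: 4; order 12: 4.
Total: 15.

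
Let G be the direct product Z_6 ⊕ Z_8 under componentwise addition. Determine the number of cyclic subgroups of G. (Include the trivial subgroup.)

Group the elements of G by the cyclic subgroup they generate; each cyclic subgroup of order d accounts for φ(d) elements.
Cyclic subgroups by order — order 1: 1; order 2: 3; order 3: 1; order 4: 2; order 6: 3; order 8: 2; order 12: 2; order 24: 2.
Total: 16.

16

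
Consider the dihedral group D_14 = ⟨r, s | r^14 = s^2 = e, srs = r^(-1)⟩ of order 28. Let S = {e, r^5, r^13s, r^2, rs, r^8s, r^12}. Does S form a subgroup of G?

No

r^5 ∈ S but its inverse r^9 ∉ S, so S is not a subgroup.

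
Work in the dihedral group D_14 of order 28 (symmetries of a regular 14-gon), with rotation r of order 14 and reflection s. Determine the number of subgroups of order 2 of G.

|G| = 28 and 2 | 28, so subgroups of order 2 are possible by Lagrange.
The subgroups of order 2 are: {e, r^10s}; {e, r^11s}; {e, r^12s}; {e, r^13s}; … (15 in all).
So G has 15 subgroups of order 2.

15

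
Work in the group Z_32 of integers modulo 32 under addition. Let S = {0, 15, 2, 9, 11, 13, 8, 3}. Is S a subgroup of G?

2 ∈ S but its inverse 30 ∉ S, so S is not a subgroup.

No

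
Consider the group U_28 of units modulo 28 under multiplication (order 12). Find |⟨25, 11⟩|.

6

|⟨25⟩| = 3 and |⟨11⟩| = 6, so |H| is a multiple of lcm(3, 6) = 6 and divides |G| = 12.
Closing under the operation: H = {1, 9, 11, 15, 23, 25}, so |H| = 6.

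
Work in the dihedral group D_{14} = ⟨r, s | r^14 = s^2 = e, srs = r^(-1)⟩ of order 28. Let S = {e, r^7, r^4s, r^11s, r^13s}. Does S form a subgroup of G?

No

|S| = 5 does not divide |G| = 28, so by Lagrange S is not a subgroup.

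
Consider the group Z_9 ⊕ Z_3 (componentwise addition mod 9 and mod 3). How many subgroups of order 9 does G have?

4

|G| = 27 and 9 | 27, so subgroups of order 9 are possible by Lagrange.
The subgroups of order 9 are: {(0,0), (0,1), (0,2), (3,0), (3,1), (3,2), (6,0), (6,1), (6,2)}; {(0,0), (1,0), (2,0), (3,0), (4,0), (5,0), (6,0), (7,0), (8,0)}; {(0,0), (1,1), (2,2), (3,0), (4,1), (5,2), (6,0), (7,1), (8,2)}; {(0,0), (1,2), (2,1), (3,0), (4,2), (5,1), (6,0), (7,2), (8,1)}.
So G has 4 subgroups of order 9.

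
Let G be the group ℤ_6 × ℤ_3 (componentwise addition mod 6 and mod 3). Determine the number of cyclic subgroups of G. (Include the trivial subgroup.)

A cyclic subgroup of order d is generated by each of its φ(d) elements of order d, so the cyclic subgroups of order d number (#elements of order d)/φ(d).
Cyclic subgroups by order — order 1: 1; order 2: 1; order 3: 4; order 6: 4.
Total: 10.

10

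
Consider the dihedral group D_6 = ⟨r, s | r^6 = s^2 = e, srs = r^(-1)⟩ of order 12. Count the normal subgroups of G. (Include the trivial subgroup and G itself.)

7

G has 16 subgroups. Checking conjugation-invariance by order — order 1: 1/1 normal; order 2: 1/7 normal; order 3: 1/1 normal; order 4: 0/3 normal; order 6: 3/3 normal; order 12: 1/1 normal.
Total normal subgroups: 7.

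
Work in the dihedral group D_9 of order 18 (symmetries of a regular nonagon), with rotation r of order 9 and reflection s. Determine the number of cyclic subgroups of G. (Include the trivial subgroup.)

12

Group the elements of G by the cyclic subgroup they generate; each cyclic subgroup of order d accounts for φ(d) elements.
Cyclic subgroups by order — order 1: 1; order 2: 9; order 3: 1; order 9: 1.
Total: 12.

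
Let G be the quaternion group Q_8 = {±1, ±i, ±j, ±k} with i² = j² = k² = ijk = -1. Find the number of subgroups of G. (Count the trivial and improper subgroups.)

|G| = 8, so by Lagrange every subgroup order divides 8. Divisors: 1, 2, 4, 8.
Subgroups by order — order 1: 1; order 2: 1; order 4: 3; order 8: 1.
Total: 1 + 1 + 3 + 1 = 6.

6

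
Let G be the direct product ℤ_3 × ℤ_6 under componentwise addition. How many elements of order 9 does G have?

An element (a,b) has order lcm(ord(a), ord(b)); count pairs with lcm equal to 9.
Enumerating gives 0 such elements.

0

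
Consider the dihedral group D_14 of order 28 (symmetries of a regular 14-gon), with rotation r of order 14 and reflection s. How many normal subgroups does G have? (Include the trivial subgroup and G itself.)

G has 28 subgroups. Checking conjugation-invariance by order — order 1: 1/1 normal; order 2: 1/15 normal; order 4: 0/7 normal; order 7: 1/1 normal; order 14: 3/3 normal; order 28: 1/1 normal.
Total normal subgroups: 7.

7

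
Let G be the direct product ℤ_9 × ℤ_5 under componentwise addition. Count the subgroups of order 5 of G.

|G| = 45 and 5 | 45, so subgroups of order 5 are possible by Lagrange.
The subgroups of order 5 are: {(0,0), (0,1), (0,2), (0,3), (0,4)}.
So G has 1 subgroup of order 5.

1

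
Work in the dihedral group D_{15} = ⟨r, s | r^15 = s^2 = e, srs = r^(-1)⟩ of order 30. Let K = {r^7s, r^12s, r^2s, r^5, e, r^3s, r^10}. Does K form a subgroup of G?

No

|K| = 7 does not divide |G| = 30, so by Lagrange K is not a subgroup.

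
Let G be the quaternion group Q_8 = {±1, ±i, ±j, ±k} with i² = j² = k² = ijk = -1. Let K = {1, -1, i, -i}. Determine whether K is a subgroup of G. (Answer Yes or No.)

Yes

|K| = 4 divides |G| = 8, consistent with Lagrange.
K contains the identity, every element's inverse is in K, and K is closed under ·: it is a subgroup.
In fact K = ⟨-i⟩.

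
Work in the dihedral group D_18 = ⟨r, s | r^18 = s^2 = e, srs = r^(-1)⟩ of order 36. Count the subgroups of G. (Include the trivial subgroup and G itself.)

|G| = 36, so by Lagrange every subgroup order divides 36. Divisors: 1, 2, 3, 4, 6, 9, 12, 18, 36.
Subgroups by order — order 1: 1; order 2: 19; order 3: 1; order 4: 9; order 6: 7; order 9: 1; order 12: 3; order 18: 3; order 36: 1.
Total: 1 + 19 + 1 + 9 + 7 + 1 + 3 + 3 + 1 = 45.

45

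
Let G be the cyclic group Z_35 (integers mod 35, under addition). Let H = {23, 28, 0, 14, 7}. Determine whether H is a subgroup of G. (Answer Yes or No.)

No

23 ∈ H but its inverse 12 ∉ H, so H is not a subgroup.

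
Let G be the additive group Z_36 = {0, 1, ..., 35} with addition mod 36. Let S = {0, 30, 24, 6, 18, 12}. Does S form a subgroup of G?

|S| = 6 divides |G| = 36, consistent with Lagrange.
S contains the identity, every element's inverse is in S, and S is closed under +: it is a subgroup.
In fact S = ⟨6⟩.

Yes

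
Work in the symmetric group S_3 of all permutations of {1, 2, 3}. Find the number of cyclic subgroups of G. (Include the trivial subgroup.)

5

Each element a generates a cyclic subgroup ⟨a⟩; distinct elements may generate the same one (a cyclic group of order d has φ(d) generators).
Cyclic subgroups by order — order 1: 1; order 2: 3; order 3: 1.
Total: 5.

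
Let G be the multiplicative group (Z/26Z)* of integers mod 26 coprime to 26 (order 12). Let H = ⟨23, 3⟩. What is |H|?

6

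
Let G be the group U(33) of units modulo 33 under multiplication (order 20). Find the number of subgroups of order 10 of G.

3

|G| = 20 and 10 | 20, so subgroups of order 10 are possible by Lagrange.
The subgroups of order 10 are: {1, 4, 7, 10, 13, 16, 19, 25, 28, 31}; {1, 4, 5, 14, 16, 20, 23, 25, 26, 31}; {1, 2, 4, 8, 16, 17, 25, 29, 31, 32}.
So G has 3 subgroups of order 10.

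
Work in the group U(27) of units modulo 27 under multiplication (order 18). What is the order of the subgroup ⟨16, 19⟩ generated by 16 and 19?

9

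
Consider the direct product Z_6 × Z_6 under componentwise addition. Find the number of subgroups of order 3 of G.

4

|G| = 36 and 3 | 36, so subgroups of order 3 are possible by Lagrange.
The subgroups of order 3 are: {(0,0), (0,2), (0,4)}; {(0,0), (2,0), (4,0)}; {(0,0), (2,2), (4,4)}; {(0,0), (2,4), (4,2)}.
So G has 4 subgroups of order 3.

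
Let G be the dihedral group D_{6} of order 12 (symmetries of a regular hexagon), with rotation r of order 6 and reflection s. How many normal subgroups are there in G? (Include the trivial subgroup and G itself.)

G has 16 subgroups. Checking conjugation-invariance by order — order 1: 1/1 normal; order 2: 1/7 normal; order 3: 1/1 normal; order 4: 0/3 normal; order 6: 3/3 normal; order 12: 1/1 normal.
Total normal subgroups: 7.

7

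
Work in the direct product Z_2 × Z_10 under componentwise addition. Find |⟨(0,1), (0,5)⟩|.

|⟨(0,1)⟩| = 10 and |⟨(0,5)⟩| = 2, so |H| is a multiple of lcm(10, 2) = 10 and divides |G| = 20.
Closing under the operation: H = {(0,0), (0,1), (0,2), (0,3), (0,4), (0,5), (0,6), (0,7), (0,8), (0,9)}, so |H| = 10.

10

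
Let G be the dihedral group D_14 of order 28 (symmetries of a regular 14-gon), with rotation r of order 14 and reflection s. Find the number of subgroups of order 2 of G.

15

|G| = 28 and 2 | 28, so subgroups of order 2 are possible by Lagrange.
The subgroups of order 2 are: {e, r^10s}; {e, r^11s}; {e, r^12s}; {e, r^13s}; … (15 in all).
So G has 15 subgroups of order 2.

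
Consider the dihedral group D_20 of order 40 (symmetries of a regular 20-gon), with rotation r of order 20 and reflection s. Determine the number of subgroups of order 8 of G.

5

|G| = 40 and 8 | 40, so subgroups of order 8 are possible by Lagrange.
The subgroups of order 8 are: {e, r^5, r^10, r^15, s, r^5s, r^10s, r^15s}; {e, r^5, r^10, r^15, rs, r^6s, r^11s, r^16s}; {e, r^5, r^10, r^15, r^2s, r^7s, r^12s, r^17s}; {e, r^5, r^10, r^15, r^3s, r^8s, r^13s, r^18s}; … (5 in all).
So G has 5 subgroups of order 8.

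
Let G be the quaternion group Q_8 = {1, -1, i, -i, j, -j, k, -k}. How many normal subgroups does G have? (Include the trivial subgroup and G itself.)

6

G has 6 subgroups. Checking conjugation-invariance by order — order 1: 1/1 normal; order 2: 1/1 normal; order 4: 3/3 normal; order 8: 1/1 normal.
Total normal subgroups: 6.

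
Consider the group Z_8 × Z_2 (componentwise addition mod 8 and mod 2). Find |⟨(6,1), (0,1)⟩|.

|⟨(6,1)⟩| = 4 and |⟨(0,1)⟩| = 2, so |H| is a multiple of lcm(4, 2) = 4 and divides |G| = 16.
Closing under the operation: H = {(0,0), (0,1), (2,0), (2,1), (4,0), (4,1), (6,0), (6,1)}, so |H| = 8.

8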